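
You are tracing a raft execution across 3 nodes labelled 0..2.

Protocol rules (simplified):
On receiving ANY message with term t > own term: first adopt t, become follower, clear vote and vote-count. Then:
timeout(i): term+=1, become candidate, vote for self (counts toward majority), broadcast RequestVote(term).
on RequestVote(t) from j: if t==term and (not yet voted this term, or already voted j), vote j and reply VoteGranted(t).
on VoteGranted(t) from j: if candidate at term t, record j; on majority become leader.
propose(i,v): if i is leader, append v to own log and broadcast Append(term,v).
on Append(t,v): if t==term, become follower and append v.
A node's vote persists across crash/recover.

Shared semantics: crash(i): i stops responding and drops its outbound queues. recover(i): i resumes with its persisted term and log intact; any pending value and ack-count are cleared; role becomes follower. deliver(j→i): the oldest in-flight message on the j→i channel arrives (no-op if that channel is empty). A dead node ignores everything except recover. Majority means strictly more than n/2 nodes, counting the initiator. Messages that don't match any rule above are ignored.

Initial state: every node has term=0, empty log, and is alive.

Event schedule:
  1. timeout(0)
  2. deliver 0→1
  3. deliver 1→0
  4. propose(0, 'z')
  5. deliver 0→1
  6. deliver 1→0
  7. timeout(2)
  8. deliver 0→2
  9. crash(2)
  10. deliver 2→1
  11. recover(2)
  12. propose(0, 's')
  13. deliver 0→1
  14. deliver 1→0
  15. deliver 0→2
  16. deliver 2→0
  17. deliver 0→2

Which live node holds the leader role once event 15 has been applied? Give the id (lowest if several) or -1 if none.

0

after 1 — timeout(0): n0:cand/t1/[-]
after 2 — deliver 0→1: n1:foll/t1/[-]
after 3 — deliver 1→0: n0:lead/t1/[-]
after 4 — propose(0,'z'): n0:lead/t1/[z]
after 5 — deliver 0→1: n1:foll/t1/[z]
after 6 — deliver 1→0: ·
after 7 — timeout(2): n2:cand/t1/[-]
after 8 — deliver 0→2: ·
after 9 — crash(2): n2:✗cand/t1/[-]
after 10 — deliver 2→1: ·
after 11 — recover(2): n2:foll/t1/[-]
after 12 — propose(0,'s'): n0:lead/t1/[z,s]
after 13 — deliver 0→1: n1:foll/t1/[z,s]
after 14 — deliver 1→0: ·
after 15 — deliver 0→2: n2:foll/t1/[z]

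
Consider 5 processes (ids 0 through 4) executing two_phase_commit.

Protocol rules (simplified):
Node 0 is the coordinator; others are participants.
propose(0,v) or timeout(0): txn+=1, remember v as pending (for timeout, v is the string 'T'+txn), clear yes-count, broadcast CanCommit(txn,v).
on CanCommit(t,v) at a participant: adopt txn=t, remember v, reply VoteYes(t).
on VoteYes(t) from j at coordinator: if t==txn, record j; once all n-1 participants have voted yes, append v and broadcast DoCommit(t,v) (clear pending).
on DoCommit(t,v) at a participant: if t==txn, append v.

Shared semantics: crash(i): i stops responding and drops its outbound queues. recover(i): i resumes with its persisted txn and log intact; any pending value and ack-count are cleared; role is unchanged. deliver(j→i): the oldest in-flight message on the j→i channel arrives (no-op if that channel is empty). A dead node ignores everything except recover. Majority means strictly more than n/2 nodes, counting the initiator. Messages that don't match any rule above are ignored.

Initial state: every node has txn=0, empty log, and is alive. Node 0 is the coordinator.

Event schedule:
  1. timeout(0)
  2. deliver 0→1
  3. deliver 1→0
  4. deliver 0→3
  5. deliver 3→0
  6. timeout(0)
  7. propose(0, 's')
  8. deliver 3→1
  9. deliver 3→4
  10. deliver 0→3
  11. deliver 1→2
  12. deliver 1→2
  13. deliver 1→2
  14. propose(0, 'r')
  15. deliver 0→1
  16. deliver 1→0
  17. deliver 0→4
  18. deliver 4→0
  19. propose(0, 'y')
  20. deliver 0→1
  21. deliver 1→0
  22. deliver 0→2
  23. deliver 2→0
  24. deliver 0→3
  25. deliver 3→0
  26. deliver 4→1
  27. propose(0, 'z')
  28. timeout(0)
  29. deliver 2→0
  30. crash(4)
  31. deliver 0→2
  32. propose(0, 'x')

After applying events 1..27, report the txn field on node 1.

1. timeout(0):  <0:coor t1 ->
2. deliver 0→1:  <1:part t1 ->
3. deliver 1→0:  nop
4. deliver 0→3:  <3:part t1 ->
5. deliver 3→0:  nop
6. timeout(0):  <0:coor t2 ->
7. propose(0,'s'):  <0:coor t3 ->
8. deliver 3→1:  nop
9. deliver 3→4:  nop
10. deliver 0→3:  <3:part t2 ->
11. deliver 1→2:  nop
12. deliver 1→2:  nop
13. deliver 1→2:  nop
14. propose(0,'r'):  <0:coor t4 ->
15. deliver 0→1:  <1:part t2 ->
16. deliver 1→0:  nop
17. deliver 0→4:  <4:part t1 ->
18. deliver 4→0:  nop
19. propose(0,'y'):  <0:coor t5 ->
20. deliver 0→1:  <1:part t3 ->
21. deliver 1→0:  nop
22. deliver 0→2:  <2:part t1 ->
23. deliver 2→0:  nop
24. deliver 0→3:  <3:part t3 ->
25. deliver 3→0:  nop
26. deliver 4→1:  nop
27. propose(0,'z'):  <0:coor t6 ->

3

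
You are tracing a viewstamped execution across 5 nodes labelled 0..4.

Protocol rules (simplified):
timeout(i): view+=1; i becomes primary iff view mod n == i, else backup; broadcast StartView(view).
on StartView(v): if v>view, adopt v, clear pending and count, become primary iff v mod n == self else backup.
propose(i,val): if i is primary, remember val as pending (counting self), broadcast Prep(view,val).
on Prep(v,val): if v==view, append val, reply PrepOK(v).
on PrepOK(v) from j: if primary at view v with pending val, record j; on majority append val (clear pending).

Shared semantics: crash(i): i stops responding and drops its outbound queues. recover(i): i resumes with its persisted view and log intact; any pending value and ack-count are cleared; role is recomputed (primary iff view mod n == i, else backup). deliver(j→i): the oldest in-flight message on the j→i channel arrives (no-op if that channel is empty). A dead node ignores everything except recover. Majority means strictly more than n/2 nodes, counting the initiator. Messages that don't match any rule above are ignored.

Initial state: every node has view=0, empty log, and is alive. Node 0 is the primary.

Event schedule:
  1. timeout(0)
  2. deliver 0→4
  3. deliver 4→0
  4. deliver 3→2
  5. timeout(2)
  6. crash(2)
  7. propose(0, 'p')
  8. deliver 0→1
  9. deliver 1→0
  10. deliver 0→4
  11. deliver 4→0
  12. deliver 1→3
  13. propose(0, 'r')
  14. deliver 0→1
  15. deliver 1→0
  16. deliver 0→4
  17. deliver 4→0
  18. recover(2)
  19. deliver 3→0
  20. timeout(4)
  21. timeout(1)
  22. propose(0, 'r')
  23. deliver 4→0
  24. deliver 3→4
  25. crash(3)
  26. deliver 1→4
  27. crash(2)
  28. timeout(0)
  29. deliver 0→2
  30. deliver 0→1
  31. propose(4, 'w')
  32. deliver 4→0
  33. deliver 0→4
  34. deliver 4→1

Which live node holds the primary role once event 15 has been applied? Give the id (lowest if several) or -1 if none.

1. timeout(0):  <0:back v1 ->
2. deliver 0→4:  <4:back v1 ->
3. deliver 4→0:  nop
4. deliver 3→2:  nop
5. timeout(2):  <2:back v1 ->
6. crash(2):  <2:✗back v1 ->
7. propose(0,'p'):  nop
8. deliver 0→1:  <1:prim v1 ->
9. deliver 1→0:  nop
10. deliver 0→4:  nop
11. deliver 4→0:  nop
12. deliver 1→3:  nop
13. propose(0,'r'):  nop
14. deliver 0→1:  nop
15. deliver 1→0:  nop

1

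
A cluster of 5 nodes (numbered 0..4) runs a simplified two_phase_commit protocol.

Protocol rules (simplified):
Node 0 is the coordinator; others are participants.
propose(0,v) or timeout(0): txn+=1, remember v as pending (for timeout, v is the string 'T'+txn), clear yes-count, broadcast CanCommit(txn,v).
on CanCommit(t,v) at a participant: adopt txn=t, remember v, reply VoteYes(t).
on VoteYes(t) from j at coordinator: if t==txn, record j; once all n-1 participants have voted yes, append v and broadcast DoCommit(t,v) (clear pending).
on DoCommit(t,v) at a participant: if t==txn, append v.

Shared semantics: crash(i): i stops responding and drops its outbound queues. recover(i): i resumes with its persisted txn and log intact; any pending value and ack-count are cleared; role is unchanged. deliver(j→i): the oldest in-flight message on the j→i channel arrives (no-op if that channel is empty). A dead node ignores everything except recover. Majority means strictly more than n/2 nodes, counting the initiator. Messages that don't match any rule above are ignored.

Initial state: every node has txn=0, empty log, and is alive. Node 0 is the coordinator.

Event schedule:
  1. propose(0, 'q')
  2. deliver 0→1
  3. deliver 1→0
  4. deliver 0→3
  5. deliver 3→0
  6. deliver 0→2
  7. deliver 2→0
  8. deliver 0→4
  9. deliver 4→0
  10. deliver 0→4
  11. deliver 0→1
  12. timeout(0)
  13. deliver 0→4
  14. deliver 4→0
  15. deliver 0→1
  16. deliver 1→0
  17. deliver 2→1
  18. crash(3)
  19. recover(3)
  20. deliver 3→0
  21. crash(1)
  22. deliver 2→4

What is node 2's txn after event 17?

1

step 1 propose(0,'q'): 0={coor,t=1,log=-}
step 2 deliver 0→1: 1={part,t=1,log=-}
step 3 deliver 1→0: —
step 4 deliver 0→3: 3={part,t=1,log=-}
step 5 deliver 3→0: —
step 6 deliver 0→2: 2={part,t=1,log=-}
step 7 deliver 2→0: —
step 8 deliver 0→4: 4={part,t=1,log=-}
step 9 deliver 4→0: 0={coor,t=1,log=q}
step 10 deliver 0→4: 4={part,t=1,log=q}
step 11 deliver 0→1: 1={part,t=1,log=q}
step 12 timeout(0): 0={coor,t=2,log=q}
step 13 deliver 0→4: 4={part,t=2,log=q}
step 14 deliver 4→0: —
step 15 deliver 0→1: 1={part,t=2,log=q}
step 16 deliver 1→0: —
step 17 deliver 2→1: —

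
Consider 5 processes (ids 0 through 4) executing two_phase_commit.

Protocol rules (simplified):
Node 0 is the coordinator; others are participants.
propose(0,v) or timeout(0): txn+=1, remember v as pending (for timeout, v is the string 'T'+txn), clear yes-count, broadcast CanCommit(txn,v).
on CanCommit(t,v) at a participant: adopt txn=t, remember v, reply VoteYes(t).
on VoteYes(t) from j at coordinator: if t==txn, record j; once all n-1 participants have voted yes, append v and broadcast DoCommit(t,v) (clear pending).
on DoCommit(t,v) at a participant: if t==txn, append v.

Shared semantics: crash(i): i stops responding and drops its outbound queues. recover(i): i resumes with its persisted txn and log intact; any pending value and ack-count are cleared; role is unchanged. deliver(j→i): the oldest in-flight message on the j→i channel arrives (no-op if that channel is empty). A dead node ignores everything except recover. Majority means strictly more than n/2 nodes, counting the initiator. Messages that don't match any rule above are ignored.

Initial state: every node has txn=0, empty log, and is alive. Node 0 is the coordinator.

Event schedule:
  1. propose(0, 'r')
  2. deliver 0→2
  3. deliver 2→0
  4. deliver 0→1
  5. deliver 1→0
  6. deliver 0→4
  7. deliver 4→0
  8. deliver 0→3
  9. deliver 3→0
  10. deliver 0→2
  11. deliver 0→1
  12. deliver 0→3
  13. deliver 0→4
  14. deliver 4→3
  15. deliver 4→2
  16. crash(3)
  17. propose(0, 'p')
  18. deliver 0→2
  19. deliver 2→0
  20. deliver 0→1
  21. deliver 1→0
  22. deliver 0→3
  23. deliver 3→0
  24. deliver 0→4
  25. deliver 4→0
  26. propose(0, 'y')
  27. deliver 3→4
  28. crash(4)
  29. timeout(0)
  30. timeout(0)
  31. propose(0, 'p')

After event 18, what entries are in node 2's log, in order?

r

[1] propose(0,'r') → N0(coor t1 [-])
[2] deliver 0→2 → N2(part t1 [-])
[3] deliver 2→0 → ∅
[4] deliver 0→1 → N1(part t1 [-])
[5] deliver 1→0 → ∅
[6] deliver 0→4 → N4(part t1 [-])
[7] deliver 4→0 → ∅
[8] deliver 0→3 → N3(part t1 [-])
[9] deliver 3→0 → N0(coor t1 [r])
[10] deliver 0→2 → N2(part t1 [r])
[11] deliver 0→1 → N1(part t1 [r])
[12] deliver 0→3 → N3(part t1 [r])
[13] deliver 0→4 → N4(part t1 [r])
[14] deliver 4→3 → ∅
[15] deliver 4→2 → ∅
[16] crash(3) → N3(✗part t1 [r])
[17] propose(0,'p') → N0(coor t2 [r])
[18] deliver 0→2 → N2(part t2 [r])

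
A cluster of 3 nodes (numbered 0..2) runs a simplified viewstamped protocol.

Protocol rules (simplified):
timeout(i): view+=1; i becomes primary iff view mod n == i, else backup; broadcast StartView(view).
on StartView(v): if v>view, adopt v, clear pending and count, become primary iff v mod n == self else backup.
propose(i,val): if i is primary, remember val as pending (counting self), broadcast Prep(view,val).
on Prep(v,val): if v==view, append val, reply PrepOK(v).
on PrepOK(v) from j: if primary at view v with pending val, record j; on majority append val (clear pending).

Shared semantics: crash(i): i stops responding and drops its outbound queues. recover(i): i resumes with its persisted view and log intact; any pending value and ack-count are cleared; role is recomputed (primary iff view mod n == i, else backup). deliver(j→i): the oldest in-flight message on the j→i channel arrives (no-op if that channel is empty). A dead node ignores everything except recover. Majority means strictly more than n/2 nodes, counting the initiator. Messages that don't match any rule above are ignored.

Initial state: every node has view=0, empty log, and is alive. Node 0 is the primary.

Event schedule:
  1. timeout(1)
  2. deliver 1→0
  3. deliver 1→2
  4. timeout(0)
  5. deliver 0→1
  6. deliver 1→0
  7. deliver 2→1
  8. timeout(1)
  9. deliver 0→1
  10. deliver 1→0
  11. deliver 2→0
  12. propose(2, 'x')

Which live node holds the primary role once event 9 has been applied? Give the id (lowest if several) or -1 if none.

-1

after 1 — timeout(1): n1:prim/v1/[-]
after 2 — deliver 1→0: n0:back/v1/[-]
after 3 — deliver 1→2: n2:back/v1/[-]
after 4 — timeout(0): n0:back/v2/[-]
after 5 — deliver 0→1: n1:back/v2/[-]
after 6 — deliver 1→0: ·
after 7 — deliver 2→1: ·
after 8 — timeout(1): n1:back/v3/[-]
after 9 — deliver 0→1: ·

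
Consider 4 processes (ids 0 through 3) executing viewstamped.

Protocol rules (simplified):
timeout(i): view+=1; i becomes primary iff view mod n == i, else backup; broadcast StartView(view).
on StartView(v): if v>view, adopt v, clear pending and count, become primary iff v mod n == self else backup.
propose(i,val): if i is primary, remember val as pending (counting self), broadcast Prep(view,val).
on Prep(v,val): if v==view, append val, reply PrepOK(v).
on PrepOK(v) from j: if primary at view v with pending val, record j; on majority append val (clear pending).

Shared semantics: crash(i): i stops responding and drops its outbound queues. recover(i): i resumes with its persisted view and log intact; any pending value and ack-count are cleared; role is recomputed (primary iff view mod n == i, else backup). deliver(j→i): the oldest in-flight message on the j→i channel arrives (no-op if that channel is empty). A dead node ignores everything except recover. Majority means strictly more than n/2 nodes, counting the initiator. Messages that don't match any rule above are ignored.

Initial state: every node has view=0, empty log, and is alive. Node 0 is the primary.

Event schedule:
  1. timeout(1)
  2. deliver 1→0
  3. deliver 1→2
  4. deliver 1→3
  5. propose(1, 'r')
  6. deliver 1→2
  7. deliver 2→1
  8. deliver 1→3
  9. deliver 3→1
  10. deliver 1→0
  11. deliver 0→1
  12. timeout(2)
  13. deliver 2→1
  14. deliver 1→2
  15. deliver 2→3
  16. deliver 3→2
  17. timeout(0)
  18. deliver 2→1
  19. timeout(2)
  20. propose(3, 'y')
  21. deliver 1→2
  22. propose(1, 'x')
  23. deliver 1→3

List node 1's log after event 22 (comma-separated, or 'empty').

r

after 1 — timeout(1): n1:prim/v1/[-]
after 2 — deliver 1→0: n0:back/v1/[-]
after 3 — deliver 1→2: n2:back/v1/[-]
after 4 — deliver 1→3: n3:back/v1/[-]
after 5 — propose(1,'r'): ·
after 6 — deliver 1→2: n2:back/v1/[r]
after 7 — deliver 2→1: ·
after 8 — deliver 1→3: n3:back/v1/[r]
after 9 — deliver 3→1: n1:prim/v1/[r]
after 10 — deliver 1→0: n0:back/v1/[r]
after 11 — deliver 0→1: ·
after 12 — timeout(2): n2:prim/v2/[r]
after 13 — deliver 2→1: n1:back/v2/[r]
after 14 — deliver 1→2: ·
after 15 — deliver 2→3: n3:back/v2/[r]
after 16 — deliver 3→2: ·
after 17 — timeout(0): n0:back/v2/[r]
after 18 — deliver 2→1: ·
after 19 — timeout(2): n2:back/v3/[r]
after 20 — propose(3,'y'): ·
after 21 — deliver 1→2: ·
after 22 — propose(1,'x'): ·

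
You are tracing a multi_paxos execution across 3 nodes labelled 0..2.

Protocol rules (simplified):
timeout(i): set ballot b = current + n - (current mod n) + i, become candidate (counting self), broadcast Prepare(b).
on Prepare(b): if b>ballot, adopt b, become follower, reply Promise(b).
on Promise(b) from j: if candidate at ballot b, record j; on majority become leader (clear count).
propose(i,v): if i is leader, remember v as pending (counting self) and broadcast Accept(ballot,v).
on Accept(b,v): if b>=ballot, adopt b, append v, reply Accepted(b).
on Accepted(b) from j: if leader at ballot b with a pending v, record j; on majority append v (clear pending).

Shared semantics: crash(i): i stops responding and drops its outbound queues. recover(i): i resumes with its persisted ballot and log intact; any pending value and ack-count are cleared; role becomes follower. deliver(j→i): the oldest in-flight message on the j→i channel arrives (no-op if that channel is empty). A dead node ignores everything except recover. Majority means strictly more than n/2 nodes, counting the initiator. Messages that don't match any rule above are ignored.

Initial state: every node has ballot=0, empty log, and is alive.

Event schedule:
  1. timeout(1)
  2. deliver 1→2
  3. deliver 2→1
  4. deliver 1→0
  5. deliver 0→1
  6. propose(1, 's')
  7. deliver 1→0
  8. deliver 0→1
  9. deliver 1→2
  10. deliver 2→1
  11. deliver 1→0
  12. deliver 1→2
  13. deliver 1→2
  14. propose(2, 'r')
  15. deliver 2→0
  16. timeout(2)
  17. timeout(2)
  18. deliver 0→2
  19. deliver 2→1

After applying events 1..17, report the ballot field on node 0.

after 1 — timeout(1): n1:cand/b4/[-]
after 2 — deliver 1→2: n2:foll/b4/[-]
after 3 — deliver 2→1: n1:lead/b4/[-]
after 4 — deliver 1→0: n0:foll/b4/[-]
after 5 — deliver 0→1: ·
after 6 — propose(1,'s'): ·
after 7 — deliver 1→0: n0:foll/b4/[s]
after 8 — deliver 0→1: n1:lead/b4/[s]
after 9 — deliver 1→2: n2:foll/b4/[s]
after 10 — deliver 2→1: ·
after 11 — deliver 1→0: ·
after 12 — deliver 1→2: ·
after 13 — deliver 1→2: ·
after 14 — propose(2,'r'): ·
after 15 — deliver 2→0: ·
after 16 — timeout(2): n2:cand/b8/[s]
after 17 — timeout(2): n2:cand/b11/[s]

4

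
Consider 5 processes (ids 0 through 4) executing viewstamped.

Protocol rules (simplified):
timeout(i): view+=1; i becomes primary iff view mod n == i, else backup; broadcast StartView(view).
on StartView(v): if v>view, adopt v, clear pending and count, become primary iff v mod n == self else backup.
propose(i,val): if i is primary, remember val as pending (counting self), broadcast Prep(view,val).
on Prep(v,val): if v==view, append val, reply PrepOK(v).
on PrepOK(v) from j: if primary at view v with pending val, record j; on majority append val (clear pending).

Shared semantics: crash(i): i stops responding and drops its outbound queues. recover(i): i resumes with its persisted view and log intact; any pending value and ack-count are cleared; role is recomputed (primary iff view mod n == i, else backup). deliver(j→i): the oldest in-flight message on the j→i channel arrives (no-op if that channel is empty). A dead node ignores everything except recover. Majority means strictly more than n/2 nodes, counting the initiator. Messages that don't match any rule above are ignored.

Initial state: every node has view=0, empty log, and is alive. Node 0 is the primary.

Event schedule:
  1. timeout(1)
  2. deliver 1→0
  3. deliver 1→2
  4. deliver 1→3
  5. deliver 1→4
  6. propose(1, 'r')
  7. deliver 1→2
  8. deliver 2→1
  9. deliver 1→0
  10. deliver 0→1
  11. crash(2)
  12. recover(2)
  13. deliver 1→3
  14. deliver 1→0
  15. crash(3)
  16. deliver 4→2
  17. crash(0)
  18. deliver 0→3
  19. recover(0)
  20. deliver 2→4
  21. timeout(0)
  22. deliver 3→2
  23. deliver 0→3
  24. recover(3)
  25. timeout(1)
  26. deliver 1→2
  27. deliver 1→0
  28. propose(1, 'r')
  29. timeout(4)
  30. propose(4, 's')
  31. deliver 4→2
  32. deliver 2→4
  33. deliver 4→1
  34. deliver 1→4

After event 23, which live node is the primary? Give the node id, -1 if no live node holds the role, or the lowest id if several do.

e1 timeout(1): 1[prim,v=1,-]
e2 deliver 1→0: 0[back,v=1,-]
e3 deliver 1→2: 2[back,v=1,-]
e4 deliver 1→3: 3[back,v=1,-]
e5 deliver 1→4: 4[back,v=1,-]
e6 propose(1,'r'): ·
e7 deliver 1→2: 2[back,v=1,r]
e8 deliver 2→1: ·
e9 deliver 1→0: 0[back,v=1,r]
e10 deliver 0→1: 1[prim,v=1,r]
e11 crash(2): 2[✗back,v=1,r]
e12 recover(2): 2[back,v=1,r]
e13 deliver 1→3: 3[back,v=1,r]
e14 deliver 1→0: ·
e15 crash(3): 3[✗back,v=1,r]
e16 deliver 4→2: ·
e17 crash(0): 0[✗back,v=1,r]
e18 deliver 0→3: ·
e19 recover(0): 0[back,v=1,r]
e20 deliver 2→4: ·
e21 timeout(0): 0[back,v=2,r]
e22 deliver 3→2: ·
e23 deliver 0→3: ·

1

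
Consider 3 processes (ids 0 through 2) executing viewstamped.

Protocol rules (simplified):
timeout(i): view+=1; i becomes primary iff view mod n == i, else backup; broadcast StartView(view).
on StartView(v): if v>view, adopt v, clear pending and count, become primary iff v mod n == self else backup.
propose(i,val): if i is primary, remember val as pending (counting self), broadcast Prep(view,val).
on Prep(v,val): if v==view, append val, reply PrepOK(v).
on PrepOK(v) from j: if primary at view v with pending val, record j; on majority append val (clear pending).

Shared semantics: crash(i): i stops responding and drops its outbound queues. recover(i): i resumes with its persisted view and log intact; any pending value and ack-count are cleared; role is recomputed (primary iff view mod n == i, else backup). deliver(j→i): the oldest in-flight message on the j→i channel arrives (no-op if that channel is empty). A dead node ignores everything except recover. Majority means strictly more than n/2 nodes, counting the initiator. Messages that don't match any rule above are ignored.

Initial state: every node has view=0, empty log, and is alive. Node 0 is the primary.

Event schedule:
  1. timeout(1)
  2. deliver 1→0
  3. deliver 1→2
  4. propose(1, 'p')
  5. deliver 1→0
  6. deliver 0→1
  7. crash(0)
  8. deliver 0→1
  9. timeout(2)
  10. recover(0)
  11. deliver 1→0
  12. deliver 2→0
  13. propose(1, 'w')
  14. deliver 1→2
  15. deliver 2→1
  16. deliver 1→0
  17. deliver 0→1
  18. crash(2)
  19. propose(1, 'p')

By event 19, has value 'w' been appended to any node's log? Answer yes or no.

1. timeout(1):  <1:prim v1 ->
2. deliver 1→0:  <0:back v1 ->
3. deliver 1→2:  <2:back v1 ->
4. propose(1,'p'):  nop
5. deliver 1→0:  <0:back v1 p>
6. deliver 0→1:  <1:prim v1 p>
7. crash(0):  <0:✗back v1 p>
8. deliver 0→1:  nop
9. timeout(2):  <2:prim v2 ->
10. recover(0):  <0:back v1 p>
11. deliver 1→0:  nop
12. deliver 2→0:  <0:back v2 p>
13. propose(1,'w'):  nop
14. deliver 1→2:  nop
15. deliver 2→1:  <1:back v2 p>
16. deliver 1→0:  nop
17. deliver 0→1:  nop
18. crash(2):  <2:✗prim v2 ->
19. propose(1,'p'):  nop

no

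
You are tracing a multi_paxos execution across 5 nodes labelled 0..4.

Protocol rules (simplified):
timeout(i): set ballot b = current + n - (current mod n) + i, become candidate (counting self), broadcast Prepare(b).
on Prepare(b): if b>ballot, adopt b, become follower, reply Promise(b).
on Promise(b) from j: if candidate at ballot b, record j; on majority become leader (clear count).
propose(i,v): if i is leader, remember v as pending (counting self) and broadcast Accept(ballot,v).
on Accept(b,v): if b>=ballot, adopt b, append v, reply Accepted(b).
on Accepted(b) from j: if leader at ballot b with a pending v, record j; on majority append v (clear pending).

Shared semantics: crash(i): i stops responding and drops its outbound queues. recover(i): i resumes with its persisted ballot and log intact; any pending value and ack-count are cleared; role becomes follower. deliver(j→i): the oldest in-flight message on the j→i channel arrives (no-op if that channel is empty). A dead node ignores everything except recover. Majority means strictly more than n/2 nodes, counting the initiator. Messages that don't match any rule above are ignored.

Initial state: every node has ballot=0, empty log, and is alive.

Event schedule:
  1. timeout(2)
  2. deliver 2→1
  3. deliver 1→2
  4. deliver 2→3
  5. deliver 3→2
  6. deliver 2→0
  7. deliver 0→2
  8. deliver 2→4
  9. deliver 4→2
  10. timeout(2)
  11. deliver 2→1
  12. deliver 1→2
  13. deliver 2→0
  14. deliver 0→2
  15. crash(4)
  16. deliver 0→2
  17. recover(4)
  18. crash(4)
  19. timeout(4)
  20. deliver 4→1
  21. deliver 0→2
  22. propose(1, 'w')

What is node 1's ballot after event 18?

step 1 timeout(2): 2={cand,b=7,log=-}
step 2 deliver 2→1: 1={foll,b=7,log=-}
step 3 deliver 1→2: —
step 4 deliver 2→3: 3={foll,b=7,log=-}
step 5 deliver 3→2: 2={lead,b=7,log=-}
step 6 deliver 2→0: 0={foll,b=7,log=-}
step 7 deliver 0→2: —
step 8 deliver 2→4: 4={foll,b=7,log=-}
step 9 deliver 4→2: —
step 10 timeout(2): 2={cand,b=12,log=-}
step 11 deliver 2→1: 1={foll,b=12,log=-}
step 12 deliver 1→2: —
step 13 deliver 2→0: 0={foll,b=12,log=-}
step 14 deliver 0→2: 2={lead,b=12,log=-}
step 15 crash(4): 4={✗foll,b=7,log=-}
step 16 deliver 0→2: —
step 17 recover(4): 4={foll,b=7,log=-}
step 18 crash(4): 4={✗foll,b=7,log=-}

12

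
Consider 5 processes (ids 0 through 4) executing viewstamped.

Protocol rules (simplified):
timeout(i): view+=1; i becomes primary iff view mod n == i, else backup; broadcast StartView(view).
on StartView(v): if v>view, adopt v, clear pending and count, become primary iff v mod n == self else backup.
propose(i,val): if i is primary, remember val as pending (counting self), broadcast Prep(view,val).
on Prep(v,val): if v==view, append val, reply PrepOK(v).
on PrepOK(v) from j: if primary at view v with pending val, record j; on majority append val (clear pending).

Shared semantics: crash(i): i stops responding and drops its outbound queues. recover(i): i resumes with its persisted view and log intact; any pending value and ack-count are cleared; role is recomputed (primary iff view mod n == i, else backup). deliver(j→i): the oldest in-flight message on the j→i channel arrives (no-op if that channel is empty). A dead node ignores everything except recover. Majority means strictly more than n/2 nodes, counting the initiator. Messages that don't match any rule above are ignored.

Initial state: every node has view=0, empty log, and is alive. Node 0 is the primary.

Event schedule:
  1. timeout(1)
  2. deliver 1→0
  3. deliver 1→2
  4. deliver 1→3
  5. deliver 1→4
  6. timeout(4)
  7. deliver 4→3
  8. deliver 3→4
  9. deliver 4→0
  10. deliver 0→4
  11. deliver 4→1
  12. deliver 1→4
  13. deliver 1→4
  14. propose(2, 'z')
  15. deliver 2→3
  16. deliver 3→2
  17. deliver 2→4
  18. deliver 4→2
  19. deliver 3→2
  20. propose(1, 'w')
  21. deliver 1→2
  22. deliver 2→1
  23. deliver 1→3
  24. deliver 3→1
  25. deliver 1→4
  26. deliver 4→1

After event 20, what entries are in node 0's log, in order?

empty

after 1 — timeout(1): n1:prim/v1/[-]
after 2 — deliver 1→0: n0:back/v1/[-]
after 3 — deliver 1→2: n2:back/v1/[-]
after 4 — deliver 1→3: n3:back/v1/[-]
after 5 — deliver 1→4: n4:back/v1/[-]
after 6 — timeout(4): n4:back/v2/[-]
after 7 — deliver 4→3: n3:back/v2/[-]
after 8 — deliver 3→4: ·
after 9 — deliver 4→0: n0:back/v2/[-]
after 10 — deliver 0→4: ·
after 11 — deliver 4→1: n1:back/v2/[-]
after 12 — deliver 1→4: ·
after 13 — deliver 1→4: ·
after 14 — propose(2,'z'): ·
after 15 — deliver 2→3: ·
after 16 — deliver 3→2: ·
after 17 — deliver 2→4: ·
after 18 — deliver 4→2: n2:prim/v2/[-]
after 19 — deliver 3→2: ·
after 20 — propose(1,'w'): ·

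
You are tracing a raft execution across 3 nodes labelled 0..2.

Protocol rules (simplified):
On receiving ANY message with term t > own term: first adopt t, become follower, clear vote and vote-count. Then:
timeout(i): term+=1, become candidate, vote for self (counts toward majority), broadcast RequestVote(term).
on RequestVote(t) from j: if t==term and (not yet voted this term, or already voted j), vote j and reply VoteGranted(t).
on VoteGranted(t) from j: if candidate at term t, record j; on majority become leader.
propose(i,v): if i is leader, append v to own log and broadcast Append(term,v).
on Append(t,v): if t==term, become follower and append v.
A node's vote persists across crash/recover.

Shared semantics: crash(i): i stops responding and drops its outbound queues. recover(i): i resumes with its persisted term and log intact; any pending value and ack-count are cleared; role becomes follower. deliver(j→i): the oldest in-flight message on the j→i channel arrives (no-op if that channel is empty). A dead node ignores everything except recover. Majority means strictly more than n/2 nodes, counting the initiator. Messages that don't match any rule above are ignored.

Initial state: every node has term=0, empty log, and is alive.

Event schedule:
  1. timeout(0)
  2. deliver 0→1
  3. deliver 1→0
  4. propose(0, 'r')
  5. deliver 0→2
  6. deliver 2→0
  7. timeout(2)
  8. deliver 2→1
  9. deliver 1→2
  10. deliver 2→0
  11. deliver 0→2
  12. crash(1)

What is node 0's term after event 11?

2

1. timeout(0):  <0:cand t1 ->
2. deliver 0→1:  <1:foll t1 ->
3. deliver 1→0:  <0:lead t1 ->
4. propose(0,'r'):  <0:lead t1 r>
5. deliver 0→2:  <2:foll t1 ->
6. deliver 2→0:  nop
7. timeout(2):  <2:cand t2 ->
8. deliver 2→1:  <1:foll t2 ->
9. deliver 1→2:  <2:lead t2 ->
10. deliver 2→0:  <0:foll t2 r>
11. deliver 0→2:  nop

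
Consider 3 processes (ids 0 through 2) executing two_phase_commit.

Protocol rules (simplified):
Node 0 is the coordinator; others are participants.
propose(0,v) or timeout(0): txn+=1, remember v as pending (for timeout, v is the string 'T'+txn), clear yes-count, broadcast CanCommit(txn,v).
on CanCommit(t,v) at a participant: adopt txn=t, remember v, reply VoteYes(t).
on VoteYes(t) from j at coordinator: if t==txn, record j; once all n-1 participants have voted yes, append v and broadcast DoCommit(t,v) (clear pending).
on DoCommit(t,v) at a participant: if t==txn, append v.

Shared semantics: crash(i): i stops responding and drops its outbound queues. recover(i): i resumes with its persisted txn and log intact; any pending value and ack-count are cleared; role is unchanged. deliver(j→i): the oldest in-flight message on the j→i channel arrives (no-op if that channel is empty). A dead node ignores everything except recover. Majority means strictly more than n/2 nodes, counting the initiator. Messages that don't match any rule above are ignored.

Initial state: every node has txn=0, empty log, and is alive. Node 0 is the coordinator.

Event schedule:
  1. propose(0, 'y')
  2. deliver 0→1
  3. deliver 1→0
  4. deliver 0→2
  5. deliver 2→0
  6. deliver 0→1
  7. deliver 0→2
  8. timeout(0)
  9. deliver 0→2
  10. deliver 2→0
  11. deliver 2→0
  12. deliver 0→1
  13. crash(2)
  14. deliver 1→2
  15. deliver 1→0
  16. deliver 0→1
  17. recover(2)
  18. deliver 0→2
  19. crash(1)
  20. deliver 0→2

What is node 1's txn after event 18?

after 1 — propose(0,'y'): n0:coor/t1/[-]
after 2 — deliver 0→1: n1:part/t1/[-]
after 3 — deliver 1→0: ·
after 4 — deliver 0→2: n2:part/t1/[-]
after 5 — deliver 2→0: n0:coor/t1/[y]
after 6 — deliver 0→1: n1:part/t1/[y]
after 7 — deliver 0→2: n2:part/t1/[y]
after 8 — timeout(0): n0:coor/t2/[y]
after 9 — deliver 0→2: n2:part/t2/[y]
after 10 — deliver 2→0: ·
after 11 — deliver 2→0: ·
after 12 — deliver 0→1: n1:part/t2/[y]
after 13 — crash(2): n2:✗part/t2/[y]
after 14 — deliver 1→2: ·
after 15 — deliver 1→0: n0:coor/t2/[y,T2]
after 16 — deliver 0→1: n1:part/t2/[y,T2]
after 17 — recover(2): n2:part/t2/[y]
after 18 — deliver 0→2: n2:part/t2/[y,T2]

2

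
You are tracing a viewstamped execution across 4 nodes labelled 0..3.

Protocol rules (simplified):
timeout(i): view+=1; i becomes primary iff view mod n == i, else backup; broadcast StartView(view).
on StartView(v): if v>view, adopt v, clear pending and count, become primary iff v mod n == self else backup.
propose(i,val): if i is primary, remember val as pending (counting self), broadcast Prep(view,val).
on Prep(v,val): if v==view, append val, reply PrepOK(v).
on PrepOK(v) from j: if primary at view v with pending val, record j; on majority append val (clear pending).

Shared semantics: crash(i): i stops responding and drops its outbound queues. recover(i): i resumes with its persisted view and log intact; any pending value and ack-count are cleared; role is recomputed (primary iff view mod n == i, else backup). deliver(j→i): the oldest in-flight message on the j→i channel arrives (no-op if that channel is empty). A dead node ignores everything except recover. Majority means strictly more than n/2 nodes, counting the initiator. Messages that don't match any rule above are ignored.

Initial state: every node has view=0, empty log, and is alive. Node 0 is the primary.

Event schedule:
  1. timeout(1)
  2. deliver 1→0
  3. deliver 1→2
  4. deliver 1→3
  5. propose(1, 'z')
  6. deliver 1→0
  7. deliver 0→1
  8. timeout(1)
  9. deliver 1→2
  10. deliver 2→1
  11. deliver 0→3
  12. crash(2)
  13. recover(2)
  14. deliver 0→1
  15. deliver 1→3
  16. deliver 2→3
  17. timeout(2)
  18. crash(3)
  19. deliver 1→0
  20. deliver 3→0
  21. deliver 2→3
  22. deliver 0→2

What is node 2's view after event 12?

1

after 1 — timeout(1): n1:prim/v1/[-]
after 2 — deliver 1→0: n0:back/v1/[-]
after 3 — deliver 1→2: n2:back/v1/[-]
after 4 — deliver 1→3: n3:back/v1/[-]
after 5 — propose(1,'z'): ·
after 6 — deliver 1→0: n0:back/v1/[z]
after 7 — deliver 0→1: ·
after 8 — timeout(1): n1:back/v2/[-]
after 9 — deliver 1→2: n2:back/v1/[z]
after 10 — deliver 2→1: ·
after 11 — deliver 0→3: ·
after 12 — crash(2): n2:✗back/v1/[z]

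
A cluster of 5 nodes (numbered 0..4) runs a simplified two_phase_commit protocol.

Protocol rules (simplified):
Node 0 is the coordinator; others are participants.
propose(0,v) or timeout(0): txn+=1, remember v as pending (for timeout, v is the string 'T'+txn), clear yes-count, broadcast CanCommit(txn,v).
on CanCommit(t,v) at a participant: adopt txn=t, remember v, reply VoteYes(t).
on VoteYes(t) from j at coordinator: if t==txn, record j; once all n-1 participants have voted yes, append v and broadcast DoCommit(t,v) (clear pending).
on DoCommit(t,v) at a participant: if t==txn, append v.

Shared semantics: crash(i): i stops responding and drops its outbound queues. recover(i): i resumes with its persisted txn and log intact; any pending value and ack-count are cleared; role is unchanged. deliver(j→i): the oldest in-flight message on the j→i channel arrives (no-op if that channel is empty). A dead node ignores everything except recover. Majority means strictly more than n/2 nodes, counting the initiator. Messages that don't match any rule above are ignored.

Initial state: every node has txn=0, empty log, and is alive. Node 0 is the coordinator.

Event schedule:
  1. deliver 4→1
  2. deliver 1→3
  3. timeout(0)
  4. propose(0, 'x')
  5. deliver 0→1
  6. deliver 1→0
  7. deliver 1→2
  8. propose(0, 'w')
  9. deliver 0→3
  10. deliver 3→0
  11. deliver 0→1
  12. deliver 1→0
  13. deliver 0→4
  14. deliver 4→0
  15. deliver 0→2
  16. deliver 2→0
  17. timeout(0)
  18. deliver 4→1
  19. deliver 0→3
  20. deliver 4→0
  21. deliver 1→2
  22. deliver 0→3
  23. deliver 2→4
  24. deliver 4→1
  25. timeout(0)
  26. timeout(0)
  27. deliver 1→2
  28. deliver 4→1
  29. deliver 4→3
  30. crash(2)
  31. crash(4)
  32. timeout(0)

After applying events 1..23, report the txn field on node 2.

1. deliver 4→1:  nop
2. deliver 1→3:  nop
3. timeout(0):  <0:coor t1 ->
4. propose(0,'x'):  <0:coor t2 ->
5. deliver 0→1:  <1:part t1 ->
6. deliver 1→0:  nop
7. deliver 1→2:  nop
8. propose(0,'w'):  <0:coor t3 ->
9. deliver 0→3:  <3:part t1 ->
10. deliver 3→0:  nop
11. deliver 0→1:  <1:part t2 ->
12. deliver 1→0:  nop
13. deliver 0→4:  <4:part t1 ->
14. deliver 4→0:  nop
15. deliver 0→2:  <2:part t1 ->
16. deliver 2→0:  nop
17. timeout(0):  <0:coor t4 ->
18. deliver 4→1:  nop
19. deliver 0→3:  <3:part t2 ->
20. deliver 4→0:  nop
21. deliver 1→2:  nop
22. deliver 0→3:  <3:part t3 ->
23. deliver 2→4:  nop

1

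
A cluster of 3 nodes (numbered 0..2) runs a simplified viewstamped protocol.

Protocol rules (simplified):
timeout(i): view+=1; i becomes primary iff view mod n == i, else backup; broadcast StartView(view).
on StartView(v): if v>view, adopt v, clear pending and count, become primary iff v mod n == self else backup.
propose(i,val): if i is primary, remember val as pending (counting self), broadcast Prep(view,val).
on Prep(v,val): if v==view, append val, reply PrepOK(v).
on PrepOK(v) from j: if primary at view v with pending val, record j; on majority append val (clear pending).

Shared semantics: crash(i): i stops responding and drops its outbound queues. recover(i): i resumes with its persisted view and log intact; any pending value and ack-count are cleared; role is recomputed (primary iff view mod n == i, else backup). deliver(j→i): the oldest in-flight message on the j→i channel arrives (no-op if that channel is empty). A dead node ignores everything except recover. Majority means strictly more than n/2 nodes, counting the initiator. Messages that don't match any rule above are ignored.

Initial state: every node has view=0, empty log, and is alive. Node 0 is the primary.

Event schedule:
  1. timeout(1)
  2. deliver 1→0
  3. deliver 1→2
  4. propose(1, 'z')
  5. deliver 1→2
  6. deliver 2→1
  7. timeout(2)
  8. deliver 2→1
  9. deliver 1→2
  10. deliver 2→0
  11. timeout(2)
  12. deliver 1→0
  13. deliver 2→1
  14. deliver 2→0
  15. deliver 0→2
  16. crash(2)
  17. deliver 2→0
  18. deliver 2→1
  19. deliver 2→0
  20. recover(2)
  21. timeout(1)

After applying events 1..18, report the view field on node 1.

1. timeout(1):  <1:prim v1 ->
2. deliver 1→0:  <0:back v1 ->
3. deliver 1→2:  <2:back v1 ->
4. propose(1,'z'):  nop
5. deliver 1→2:  <2:back v1 z>
6. deliver 2→1:  <1:prim v1 z>
7. timeout(2):  <2:prim v2 z>
8. deliver 2→1:  <1:back v2 z>
9. deliver 1→2:  nop
10. deliver 2→0:  <0:back v2 ->
11. timeout(2):  <2:back v3 z>
12. deliver 1→0:  nop
13. deliver 2→1:  <1:back v3 z>
14. deliver 2→0:  <0:prim v3 ->
15. deliver 0→2:  nop
16. crash(2):  <2:✗back v3 z>
17. deliver 2→0:  nop
18. deliver 2→1:  nop

3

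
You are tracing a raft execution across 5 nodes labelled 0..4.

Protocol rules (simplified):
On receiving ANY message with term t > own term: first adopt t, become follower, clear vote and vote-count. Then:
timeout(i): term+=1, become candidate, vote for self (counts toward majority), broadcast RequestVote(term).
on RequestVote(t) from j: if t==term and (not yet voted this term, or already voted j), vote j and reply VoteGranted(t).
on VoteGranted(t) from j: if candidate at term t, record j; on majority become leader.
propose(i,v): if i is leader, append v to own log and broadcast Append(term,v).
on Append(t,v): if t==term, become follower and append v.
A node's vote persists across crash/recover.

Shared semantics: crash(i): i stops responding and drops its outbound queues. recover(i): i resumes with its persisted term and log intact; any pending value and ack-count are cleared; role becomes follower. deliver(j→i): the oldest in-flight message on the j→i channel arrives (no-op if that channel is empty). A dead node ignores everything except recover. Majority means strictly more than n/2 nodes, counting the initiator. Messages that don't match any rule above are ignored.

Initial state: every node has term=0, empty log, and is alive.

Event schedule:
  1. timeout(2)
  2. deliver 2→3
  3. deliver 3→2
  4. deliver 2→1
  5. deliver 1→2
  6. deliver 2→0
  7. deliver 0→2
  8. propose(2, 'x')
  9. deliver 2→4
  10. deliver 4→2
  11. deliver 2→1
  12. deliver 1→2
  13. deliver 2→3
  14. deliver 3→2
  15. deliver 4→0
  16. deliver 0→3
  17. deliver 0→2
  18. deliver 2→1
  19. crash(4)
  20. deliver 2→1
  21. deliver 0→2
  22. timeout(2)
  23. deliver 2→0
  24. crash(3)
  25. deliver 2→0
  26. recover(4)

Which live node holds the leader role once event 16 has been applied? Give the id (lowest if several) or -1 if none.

2

1. timeout(2):  <2:cand t1 ->
2. deliver 2→3:  <3:foll t1 ->
3. deliver 3→2:  nop
4. deliver 2→1:  <1:foll t1 ->
5. deliver 1→2:  <2:lead t1 ->
6. deliver 2→0:  <0:foll t1 ->
7. deliver 0→2:  nop
8. propose(2,'x'):  <2:lead t1 x>
9. deliver 2→4:  <4:foll t1 ->
10. deliver 4→2:  nop
11. deliver 2→1:  <1:foll t1 x>
12. deliver 1→2:  nop
13. deliver 2→3:  <3:foll t1 x>
14. deliver 3→2:  nop
15. deliver 4→0:  nop
16. deliver 0→3:  nop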